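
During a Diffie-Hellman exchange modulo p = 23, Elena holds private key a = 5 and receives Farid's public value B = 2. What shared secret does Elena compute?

Shared key K = 2^5 mod 23.
2^1 ≡ 2 (mod 23)
2^2 = (2^1)^2 ≡ 2^2 = 4 ≡ 4 (mod 23)
2^4 = (2^2)^2 ≡ 4^2 = 16 ≡ 16 (mod 23)
2^5 = 2^4 · 2^1 ≡ 16 · 2 ≡ 9 (mod 23).

9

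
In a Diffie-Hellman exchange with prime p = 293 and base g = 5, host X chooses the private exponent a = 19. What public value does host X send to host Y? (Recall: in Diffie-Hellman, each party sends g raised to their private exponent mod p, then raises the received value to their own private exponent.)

Public value = 5^19 mod 293.
5^1 ≡ 5 (mod 293)
5^2 = (5^1)^2 ≡ 5^2 = 25 ≡ 25 (mod 293)
5^4 = (5^2)^2 ≡ 25^2 = 625 ≡ 39 (mod 293)
5^8 = (5^4)^2 ≡ 39^2 = 1521 ≡ 56 (mod 293)
5^16 = (5^8)^2 ≡ 56^2 = 3136 ≡ 206 (mod 293)
5^19 = 5^16 · 5^2 · 5^1 ≡ 206 · 25 · 5 ≡ 259 (mod 293).

259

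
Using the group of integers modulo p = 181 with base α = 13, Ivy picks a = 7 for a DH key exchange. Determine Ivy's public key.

Public value = 13^7 mod 181.
13^1 ≡ 13 (mod 181)
13^2 = (13^1)^2 ≡ 13^2 = 169 ≡ 169 (mod 181)
13^4 = (13^2)^2 ≡ 169^2 = 28561 ≡ 144 (mod 181)
13^7 = 13^4 · 13^2 · 13^1 ≡ 144 · 169 · 13 ≡ 161 (mod 181).

161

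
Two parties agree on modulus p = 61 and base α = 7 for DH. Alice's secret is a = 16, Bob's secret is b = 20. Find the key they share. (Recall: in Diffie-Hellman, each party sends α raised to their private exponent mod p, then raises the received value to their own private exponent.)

Bob sends B = α^b mod p = 7^20 mod 61.
7^1 ≡ 7 (mod 61)
7^2 = (7^1)^2 ≡ 7^2 = 49 ≡ 49 (mod 61)
7^4 = (7^2)^2 ≡ 49^2 = 2401 ≡ 22 (mod 61)
7^8 = (7^4)^2 ≡ 22^2 = 484 ≡ 57 (mod 61)
7^16 = (7^8)^2 ≡ 57^2 = 3249 ≡ 16 (mod 61)
7^20 = 7^16 · 7^4 ≡ 16 · 22 ≡ 47 (mod 61).
So B = 47. Alice then computes K = B^a mod p = 47^16 mod 61.
47^1 ≡ 47 (mod 61)
47^2 = (47^1)^2 ≡ 47^2 = 2209 ≡ 13 (mod 61)
47^4 = (47^2)^2 ≡ 13^2 = 169 ≡ 47 (mod 61)
47^8 = (47^4)^2 ≡ 47^2 = 2209 ≡ 13 (mod 61)
47^16 = (47^8)^2 ≡ 13^2 = 169 ≡ 47 (mod 61)

47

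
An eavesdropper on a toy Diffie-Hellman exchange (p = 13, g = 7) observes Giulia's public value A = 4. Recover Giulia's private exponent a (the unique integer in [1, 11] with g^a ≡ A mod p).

Try successive powers of 7 modulo 13:
7^1 ≡ 7
7^2 ≡ 10
7^3 ≡ 5
7^4 ≡ 9
7^5 ≡ 11
7^6 ≡ 12
7^7 ≡ 6
7^8 ≡ 3
7^9 ≡ 8
7^10 ≡ 4
Found: a = 10.

10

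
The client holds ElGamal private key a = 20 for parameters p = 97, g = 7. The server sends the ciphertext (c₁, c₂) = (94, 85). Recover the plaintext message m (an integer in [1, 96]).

2

Shared mask s = c₁^a mod p = 94^20 mod 97.
94^1 ≡ 94 (mod 97)
94^2 = (94^1)^2 ≡ 94^2 = 8836 ≡ 9 (mod 97)
94^4 = (94^2)^2 ≡ 9^2 = 81 ≡ 81 (mod 97)
94^8 = (94^4)^2 ≡ 81^2 = 6561 ≡ 62 (mod 97)
94^16 = (94^8)^2 ≡ 62^2 = 3844 ≡ 61 (mod 97)
94^20 = 94^16 · 94^4 ≡ 61 · 81 ≡ 91 (mod 97).
So s = 91; s⁻¹ ≡ 16 (mod 97).
m = c₂ · s⁻¹ mod 97 = 85 · 16 mod 97 = 2.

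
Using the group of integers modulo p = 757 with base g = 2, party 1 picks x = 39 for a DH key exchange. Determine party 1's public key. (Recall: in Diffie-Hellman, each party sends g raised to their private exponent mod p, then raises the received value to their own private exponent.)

Public value = 2^39 (mod 757).
2^1 ≡ 2 (mod 757)
2^2 = (2^1)^2 ≡ 2^2 = 4 ≡ 4 (mod 757)
2^4 = (2^2)^2 ≡ 4^2 = 16 ≡ 16 (mod 757)
2^8 = (2^4)^2 ≡ 16^2 = 256 ≡ 256 (mod 757)
2^16 = (2^8)^2 ≡ 256^2 = 65536 ≡ 434 (mod 757)
2^32 = (2^16)^2 ≡ 434^2 = 188356 ≡ 620 (mod 757)
2^39 = 2^32 · 2^4 · 2^2 · 2^1 ≡ 620 · 16 · 4 · 2 ≡ 632 (mod 757).

632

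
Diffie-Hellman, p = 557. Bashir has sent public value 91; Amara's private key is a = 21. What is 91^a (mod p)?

224

Shared key K = 91^21 mod 557.
91^1 ≡ 91 (mod 557)
91^2 = (91^1)^2 ≡ 91^2 = 8281 ≡ 483 (mod 557)
91^4 = (91^2)^2 ≡ 483^2 = 233289 ≡ 463 (mod 557)
91^8 = (91^4)^2 ≡ 463^2 = 214369 ≡ 481 (mod 557)
91^16 = (91^8)^2 ≡ 481^2 = 231361 ≡ 206 (mod 557)
91^21 = 91^16 · 91^4 · 91^1 ≡ 206 · 463 · 91 ≡ 224 (mod 557).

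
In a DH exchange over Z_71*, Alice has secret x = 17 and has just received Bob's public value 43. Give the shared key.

40

Shared key K = 43^17 mod 71.
43^1 ≡ 43 (mod 71)
43^2 = (43^1)^2 ≡ 43^2 = 1849 ≡ 3 (mod 71)
43^4 = (43^2)^2 ≡ 3^2 = 9 ≡ 9 (mod 71)
43^8 = (43^4)^2 ≡ 9^2 = 81 ≡ 10 (mod 71)
43^16 = (43^8)^2 ≡ 10^2 = 100 ≡ 29 (mod 71)
43^17 = 43^16 · 43^1 ≡ 29 · 43 ≡ 40 (mod 71).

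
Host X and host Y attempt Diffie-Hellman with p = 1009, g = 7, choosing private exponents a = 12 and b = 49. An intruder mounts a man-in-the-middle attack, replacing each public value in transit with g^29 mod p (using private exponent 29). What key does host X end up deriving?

Host X receives an intruder's public value M = 7^29 mod 1009 instead of the honest one.
7^1 ≡ 7 (mod 1009)
7^2 = (7^1)^2 ≡ 7^2 = 49 ≡ 49 (mod 1009)
7^4 = (7^2)^2 ≡ 49^2 = 2401 ≡ 383 (mod 1009)
7^8 = (7^4)^2 ≡ 383^2 = 146689 ≡ 384 (mod 1009)
7^16 = (7^8)^2 ≡ 384^2 = 147456 ≡ 142 (mod 1009)
7^29 = 7^16 · 7^8 · 7^4 · 7^1 ≡ 142 · 384 · 383 · 7 ≡ 603 (mod 1009).
So M = 603. Host X computes K = M^12 mod 1009.
603^1 ≡ 603 (mod 1009)
603^2 = (603^1)^2 ≡ 603^2 = 363609 ≡ 369 (mod 1009)
603^4 = (603^2)^2 ≡ 369^2 = 136161 ≡ 955 (mod 1009)
603^8 = (603^4)^2 ≡ 955^2 = 912025 ≡ 898 (mod 1009)
603^12 = 603^8 · 603^4 ≡ 898 · 955 ≡ 949 (mod 1009).

949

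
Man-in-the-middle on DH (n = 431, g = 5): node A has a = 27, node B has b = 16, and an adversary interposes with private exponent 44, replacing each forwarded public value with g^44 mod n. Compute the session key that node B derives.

Node B receives an adversary's public value M = 5^44 mod 431 instead of the honest one.
5^1 ≡ 5 (mod 431)
5^2 = (5^1)^2 ≡ 5^2 = 25 ≡ 25 (mod 431)
5^4 = (5^2)^2 ≡ 25^2 = 625 ≡ 194 (mod 431)
5^8 = (5^4)^2 ≡ 194^2 = 37636 ≡ 139 (mod 431)
5^16 = (5^8)^2 ≡ 139^2 = 19321 ≡ 357 (mod 431)
5^32 = (5^16)^2 ≡ 357^2 = 127449 ≡ 304 (mod 431)
5^44 = 5^32 · 5^8 · 5^4 ≡ 304 · 139 · 194 ≡ 44 (mod 431).
So M = 44. Node B computes K = M^16 mod 431.
44^1 ≡ 44 (mod 431)
44^2 = (44^1)^2 ≡ 44^2 = 1936 ≡ 212 (mod 431)
44^4 = (44^2)^2 ≡ 212^2 = 44944 ≡ 120 (mod 431)
44^8 = (44^4)^2 ≡ 120^2 = 14400 ≡ 177 (mod 431)
44^16 = (44^8)^2 ≡ 177^2 = 31329 ≡ 297 (mod 431)

297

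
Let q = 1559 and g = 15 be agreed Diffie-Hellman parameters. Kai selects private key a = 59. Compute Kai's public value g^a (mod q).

538

Public value = 15^59 (mod 1559).
15^1 ≡ 15 (mod 1559)
15^2 = (15^1)^2 ≡ 15^2 = 225 ≡ 225 (mod 1559)
15^4 = (15^2)^2 ≡ 225^2 = 50625 ≡ 737 (mod 1559)
15^8 = (15^4)^2 ≡ 737^2 = 543169 ≡ 637 (mod 1559)
15^16 = (15^8)^2 ≡ 637^2 = 405769 ≡ 429 (mod 1559)
15^32 = (15^16)^2 ≡ 429^2 = 184041 ≡ 79 (mod 1559)
15^59 = 15^32 · 15^16 · 15^8 · 15^2 · 15^1 ≡ 79 · 429 · 637 · 225 · 15 ≡ 538 (mod 1559).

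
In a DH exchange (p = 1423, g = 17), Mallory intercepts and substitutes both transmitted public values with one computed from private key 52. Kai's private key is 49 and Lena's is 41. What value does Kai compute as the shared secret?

1406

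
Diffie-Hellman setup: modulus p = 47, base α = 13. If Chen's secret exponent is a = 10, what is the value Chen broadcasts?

2

Public value = 13^10 (mod 47).
13^1 ≡ 13 (mod 47)
13^2 = (13^1)^2 ≡ 13^2 = 169 ≡ 28 (mod 47)
13^4 = (13^2)^2 ≡ 28^2 = 784 ≡ 32 (mod 47)
13^8 = (13^4)^2 ≡ 32^2 = 1024 ≡ 37 (mod 47)
13^10 = 13^8 · 13^2 ≡ 37 · 28 ≡ 2 (mod 47).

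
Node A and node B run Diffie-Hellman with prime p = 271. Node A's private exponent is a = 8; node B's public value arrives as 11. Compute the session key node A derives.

49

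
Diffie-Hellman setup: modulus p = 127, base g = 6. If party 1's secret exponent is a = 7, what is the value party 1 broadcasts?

Public value = 6^7 (mod 127).
6^1 ≡ 6 (mod 127)
6^2 = (6^1)^2 ≡ 6^2 = 36 ≡ 36 (mod 127)
6^4 = (6^2)^2 ≡ 36^2 = 1296 ≡ 26 (mod 127)
6^7 = 6^4 · 6^2 · 6^1 ≡ 26 · 36 · 6 ≡ 28 (mod 127).

28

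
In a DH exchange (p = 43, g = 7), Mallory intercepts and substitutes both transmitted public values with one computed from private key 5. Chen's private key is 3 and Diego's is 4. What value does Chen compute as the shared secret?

42

Chen receives Mallory's public value M = 7^5 mod 43 instead of the honest one.
7^1 ≡ 7 (mod 43)
7^2 = (7^1)^2 ≡ 7^2 = 49 ≡ 6 (mod 43)
7^4 = (7^2)^2 ≡ 6^2 = 36 ≡ 36 (mod 43)
7^5 = 7^4 · 7^1 ≡ 36 · 7 ≡ 37 (mod 43).
So M = 37. Chen computes K = M^3 mod 43.
37^1 ≡ 37 (mod 43)
37^2 = (37^1)^2 ≡ 37^2 = 1369 ≡ 36 (mod 43)
37^3 = 37^2 · 37^1 ≡ 36 · 37 ≡ 42 (mod 43).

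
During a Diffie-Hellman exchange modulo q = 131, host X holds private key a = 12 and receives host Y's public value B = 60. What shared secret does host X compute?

107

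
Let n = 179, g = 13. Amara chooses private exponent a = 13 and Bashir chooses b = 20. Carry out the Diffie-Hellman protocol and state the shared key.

Bashir sends B = g^b mod n = 13^20 mod 179.
13^1 ≡ 13 (mod 179)
13^2 = (13^1)^2 ≡ 13^2 = 169 ≡ 169 (mod 179)
13^4 = (13^2)^2 ≡ 169^2 = 28561 ≡ 100 (mod 179)
13^8 = (13^4)^2 ≡ 100^2 = 10000 ≡ 155 (mod 179)
13^16 = (13^8)^2 ≡ 155^2 = 24025 ≡ 39 (mod 179)
13^20 = 13^16 · 13^4 ≡ 39 · 100 ≡ 141 (mod 179).
So B = 141. Amara then computes K = B^a mod n = 141^13 mod 179.
141^1 ≡ 141 (mod 179)
141^2 = (141^1)^2 ≡ 141^2 = 19881 ≡ 12 (mod 179)
141^4 = (141^2)^2 ≡ 12^2 = 144 ≡ 144 (mod 179)
141^8 = (141^4)^2 ≡ 144^2 = 20736 ≡ 151 (mod 179)
141^13 = 141^8 · 141^4 · 141^1 ≡ 151 · 144 · 141 ≡ 171 (mod 179).

171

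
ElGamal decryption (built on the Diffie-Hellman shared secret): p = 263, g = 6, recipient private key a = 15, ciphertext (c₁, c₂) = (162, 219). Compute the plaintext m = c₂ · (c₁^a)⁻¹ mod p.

Shared mask s = c₁^a mod p = 162^15 mod 263.
162^1 ≡ 162 (mod 263)
162^2 = (162^1)^2 ≡ 162^2 = 26244 ≡ 207 (mod 263)
162^4 = (162^2)^2 ≡ 207^2 = 42849 ≡ 243 (mod 263)
162^8 = (162^4)^2 ≡ 243^2 = 59049 ≡ 137 (mod 263)
162^15 = 162^8 · 162^4 · 162^2 · 162^1 ≡ 137 · 243 · 207 · 162 ≡ 98 (mod 263).
So s = 98; s⁻¹ ≡ 51 (mod 263).
m = c₂ · s⁻¹ mod 263 = 219 · 51 mod 263 = 123.

123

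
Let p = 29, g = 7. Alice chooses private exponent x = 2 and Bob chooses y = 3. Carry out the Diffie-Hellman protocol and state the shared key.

Bob sends B = g^y mod p = 7^3 mod 29.
7^1 ≡ 7 (mod 29)
7^2 = (7^1)^2 ≡ 7^2 = 49 ≡ 20 (mod 29)
7^3 = 7^2 · 7^1 ≡ 20 · 7 ≡ 24 (mod 29).
So B = 24. Alice then computes K = B^x mod p = 24^2 mod 29.
24^1 ≡ 24 (mod 29)
24^2 = (24^1)^2 ≡ 24^2 = 576 ≡ 25 (mod 29)

25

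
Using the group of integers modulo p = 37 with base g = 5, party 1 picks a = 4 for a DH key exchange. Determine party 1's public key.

Public value = 5^4 mod 37.
5^1 ≡ 5 (mod 37)
5^2 = (5^1)^2 ≡ 5^2 = 25 ≡ 25 (mod 37)
5^4 = (5^2)^2 ≡ 25^2 = 625 ≡ 33 (mod 37)

33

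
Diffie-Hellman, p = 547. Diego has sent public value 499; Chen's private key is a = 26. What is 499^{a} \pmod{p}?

427

Shared key K = 499^26 mod 547.
499^1 ≡ 499 (mod 547)
499^2 = (499^1)^2 ≡ 499^2 = 249001 ≡ 116 (mod 547)
499^4 = (499^2)^2 ≡ 116^2 = 13456 ≡ 328 (mod 547)
499^8 = (499^4)^2 ≡ 328^2 = 107584 ≡ 372 (mod 547)
499^16 = (499^8)^2 ≡ 372^2 = 138384 ≡ 540 (mod 547)
499^26 = 499^16 · 499^8 · 499^2 ≡ 540 · 372 · 116 ≡ 427 (mod 547).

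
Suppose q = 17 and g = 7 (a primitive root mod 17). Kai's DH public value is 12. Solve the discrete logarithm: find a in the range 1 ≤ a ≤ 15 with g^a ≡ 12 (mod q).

Try successive powers of 7 modulo 17:
7^1 ≡ 7
7^2 ≡ 15
7^3 ≡ 3
7^4 ≡ 4
7^5 ≡ 11
7^6 ≡ 9
7^7 ≡ 12
Found: a = 7.

7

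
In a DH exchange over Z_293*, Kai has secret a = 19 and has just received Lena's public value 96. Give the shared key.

6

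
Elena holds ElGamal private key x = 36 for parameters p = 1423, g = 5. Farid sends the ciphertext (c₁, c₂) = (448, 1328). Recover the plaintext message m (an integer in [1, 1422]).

Shared mask s = c₁^x mod p = 448^36 mod 1423.
448^1 ≡ 448 (mod 1423)
448^2 = (448^1)^2 ≡ 448^2 = 200704 ≡ 61 (mod 1423)
448^4 = (448^2)^2 ≡ 61^2 = 3721 ≡ 875 (mod 1423)
448^8 = (448^4)^2 ≡ 875^2 = 765625 ≡ 51 (mod 1423)
448^16 = (448^8)^2 ≡ 51^2 = 2601 ≡ 1178 (mod 1423)
448^32 = (448^16)^2 ≡ 1178^2 = 1387684 ≡ 259 (mod 1423)
448^36 = 448^32 · 448^4 ≡ 259 · 875 ≡ 368 (mod 1423).
So s = 368; s⁻¹ ≡ 1365 (mod 1423).
m = c₂ · s⁻¹ mod 1423 = 1328 · 1365 mod 1423 = 1241.

1241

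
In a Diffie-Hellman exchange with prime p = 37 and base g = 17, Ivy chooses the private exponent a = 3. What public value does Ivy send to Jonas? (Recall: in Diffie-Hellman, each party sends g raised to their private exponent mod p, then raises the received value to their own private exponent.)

Public value = 17^3 (mod 37).
17^1 ≡ 17 (mod 37)
17^2 = (17^1)^2 ≡ 17^2 = 289 ≡ 30 (mod 37)
17^3 = 17^2 · 17^1 ≡ 30 · 17 ≡ 29 (mod 37).

29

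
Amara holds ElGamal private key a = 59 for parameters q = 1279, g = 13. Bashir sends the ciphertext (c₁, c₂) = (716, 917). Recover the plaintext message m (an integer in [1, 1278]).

Shared mask s = c₁^a mod q = 716^59 mod 1279.
716^1 ≡ 716 (mod 1279)
716^2 = (716^1)^2 ≡ 716^2 = 512656 ≡ 1056 (mod 1279)
716^4 = (716^2)^2 ≡ 1056^2 = 1115136 ≡ 1127 (mod 1279)
716^8 = (716^4)^2 ≡ 1127^2 = 1270129 ≡ 82 (mod 1279)
716^16 = (716^8)^2 ≡ 82^2 = 6724 ≡ 329 (mod 1279)
716^32 = (716^16)^2 ≡ 329^2 = 108241 ≡ 805 (mod 1279)
716^59 = 716^32 · 716^16 · 716^8 · 716^2 · 716^1 ≡ 805 · 329 · 82 · 1056 · 716 ≡ 1228 (mod 1279).
So s = 1228; s⁻¹ ≡ 326 (mod 1279).
m = c₂ · s⁻¹ mod 1279 = 917 · 326 mod 1279 = 935.

935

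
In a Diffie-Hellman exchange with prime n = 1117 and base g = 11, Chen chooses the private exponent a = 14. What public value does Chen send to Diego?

121

Public value = 11^14 mod 1117.
11^1 ≡ 11 (mod 1117)
11^2 = (11^1)^2 ≡ 11^2 = 121 ≡ 121 (mod 1117)
11^4 = (11^2)^2 ≡ 121^2 = 14641 ≡ 120 (mod 1117)
11^8 = (11^4)^2 ≡ 120^2 = 14400 ≡ 996 (mod 1117)
11^14 = 11^8 · 11^4 · 11^2 ≡ 996 · 120 · 121 ≡ 121 (mod 1117).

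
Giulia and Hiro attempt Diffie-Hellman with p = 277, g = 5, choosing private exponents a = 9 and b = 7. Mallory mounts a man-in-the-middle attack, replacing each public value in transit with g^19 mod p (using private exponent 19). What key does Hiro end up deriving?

Hiro receives Mallory's public value M = 5^19 mod 277 instead of the honest one.
5^1 ≡ 5 (mod 277)
5^2 = (5^1)^2 ≡ 5^2 = 25 ≡ 25 (mod 277)
5^4 = (5^2)^2 ≡ 25^2 = 625 ≡ 71 (mod 277)
5^8 = (5^4)^2 ≡ 71^2 = 5041 ≡ 55 (mod 277)
5^16 = (5^8)^2 ≡ 55^2 = 3025 ≡ 255 (mod 277)
5^19 = 5^16 · 5^2 · 5^1 ≡ 255 · 25 · 5 ≡ 20 (mod 277).
So M = 20. Hiro computes K = M^7 mod 277.
20^1 ≡ 20 (mod 277)
20^2 = (20^1)^2 ≡ 20^2 = 400 ≡ 123 (mod 277)
20^4 = (20^2)^2 ≡ 123^2 = 15129 ≡ 171 (mod 277)
20^7 = 20^4 · 20^2 · 20^1 ≡ 171 · 123 · 20 ≡ 174 (mod 277).

174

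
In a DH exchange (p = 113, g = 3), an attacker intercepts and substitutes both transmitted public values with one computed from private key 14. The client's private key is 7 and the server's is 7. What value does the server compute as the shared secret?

The server receives an attacker's public value M = 3^14 mod 113 instead of the honest one.
3^1 ≡ 3 (mod 113)
3^2 = (3^1)^2 ≡ 3^2 = 9 ≡ 9 (mod 113)
3^4 = (3^2)^2 ≡ 9^2 = 81 ≡ 81 (mod 113)
3^8 = (3^4)^2 ≡ 81^2 = 6561 ≡ 7 (mod 113)
3^14 = 3^8 · 3^4 · 3^2 ≡ 7 · 81 · 9 ≡ 18 (mod 113).
So M = 18. The server computes K = M^7 mod 113.
18^1 ≡ 18 (mod 113)
18^2 = (18^1)^2 ≡ 18^2 = 324 ≡ 98 (mod 113)
18^4 = (18^2)^2 ≡ 98^2 = 9604 ≡ 112 (mod 113)
18^7 = 18^4 · 18^2 · 18^1 ≡ 112 · 98 · 18 ≡ 44 (mod 113).

44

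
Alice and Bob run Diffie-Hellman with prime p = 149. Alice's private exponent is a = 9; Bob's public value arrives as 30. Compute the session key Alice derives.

Shared key K = 30^9 mod 149.
30^1 ≡ 30 (mod 149)
30^2 = (30^1)^2 ≡ 30^2 = 900 ≡ 6 (mod 149)
30^4 = (30^2)^2 ≡ 6^2 = 36 ≡ 36 (mod 149)
30^8 = (30^4)^2 ≡ 36^2 = 1296 ≡ 104 (mod 149)
30^9 = 30^8 · 30^1 ≡ 104 · 30 ≡ 140 (mod 149).

140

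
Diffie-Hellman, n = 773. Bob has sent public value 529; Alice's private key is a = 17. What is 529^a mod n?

513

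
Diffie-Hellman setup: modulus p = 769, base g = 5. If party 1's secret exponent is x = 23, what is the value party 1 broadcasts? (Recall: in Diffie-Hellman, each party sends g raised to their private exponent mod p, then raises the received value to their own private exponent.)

216

Public value = 5^23 (mod 769).
5^1 ≡ 5 (mod 769)
5^2 = (5^1)^2 ≡ 5^2 = 25 ≡ 25 (mod 769)
5^4 = (5^2)^2 ≡ 25^2 = 625 ≡ 625 (mod 769)
5^8 = (5^4)^2 ≡ 625^2 = 390625 ≡ 742 (mod 769)
5^16 = (5^8)^2 ≡ 742^2 = 550564 ≡ 729 (mod 769)
5^23 = 5^16 · 5^4 · 5^2 · 5^1 ≡ 729 · 625 · 25 · 5 ≡ 216 (mod 769).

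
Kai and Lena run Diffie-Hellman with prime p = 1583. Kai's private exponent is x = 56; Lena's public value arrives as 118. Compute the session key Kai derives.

584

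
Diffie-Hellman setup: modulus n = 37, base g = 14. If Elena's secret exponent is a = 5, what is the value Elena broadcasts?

29

Public value = 14^5 mod 37.
14^1 ≡ 14 (mod 37)
14^2 = (14^1)^2 ≡ 14^2 = 196 ≡ 11 (mod 37)
14^4 = (14^2)^2 ≡ 11^2 = 121 ≡ 10 (mod 37)
14^5 = 14^4 · 14^1 ≡ 10 · 14 ≡ 29 (mod 37).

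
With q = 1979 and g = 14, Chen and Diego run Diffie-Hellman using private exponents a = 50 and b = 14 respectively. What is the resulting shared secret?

Chen sends A = g^a mod q = 14^50 mod 1979.
14^1 ≡ 14 (mod 1979)
14^2 = (14^1)^2 ≡ 14^2 = 196 ≡ 196 (mod 1979)
14^4 = (14^2)^2 ≡ 196^2 = 38416 ≡ 815 (mod 1979)
14^8 = (14^4)^2 ≡ 815^2 = 664225 ≡ 1260 (mod 1979)
14^16 = (14^8)^2 ≡ 1260^2 = 1587600 ≡ 442 (mod 1979)
14^32 = (14^16)^2 ≡ 442^2 = 195364 ≡ 1422 (mod 1979)
14^50 = 14^32 · 14^16 · 14^2 ≡ 1422 · 442 · 196 ≡ 1912 (mod 1979).
So A = 1912. Diego then computes K = A^b mod q = 1912^14 mod 1979.
1912^1 ≡ 1912 (mod 1979)
1912^2 = (1912^1)^2 ≡ 1912^2 = 3655744 ≡ 531 (mod 1979)
1912^4 = (1912^2)^2 ≡ 531^2 = 281961 ≡ 943 (mod 1979)
1912^8 = (1912^4)^2 ≡ 943^2 = 889249 ≡ 678 (mod 1979)
1912^14 = 1912^8 · 1912^4 · 1912^2 ≡ 678 · 943 · 531 ≡ 1503 (mod 1979).

1503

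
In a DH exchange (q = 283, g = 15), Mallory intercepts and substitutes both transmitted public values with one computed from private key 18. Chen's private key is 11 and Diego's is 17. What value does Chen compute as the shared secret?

Chen receives Mallory's public value M = 15^18 mod 283 instead of the honest one.
15^1 ≡ 15 (mod 283)
15^2 = (15^1)^2 ≡ 15^2 = 225 ≡ 225 (mod 283)
15^4 = (15^2)^2 ≡ 225^2 = 50625 ≡ 251 (mod 283)
15^8 = (15^4)^2 ≡ 251^2 = 63001 ≡ 175 (mod 283)
15^16 = (15^8)^2 ≡ 175^2 = 30625 ≡ 61 (mod 283)
15^18 = 15^16 · 15^2 ≡ 61 · 225 ≡ 141 (mod 283).
So M = 141. Chen computes K = M^11 mod 283.
141^1 ≡ 141 (mod 283)
141^2 = (141^1)^2 ≡ 141^2 = 19881 ≡ 71 (mod 283)
141^4 = (141^2)^2 ≡ 71^2 = 5041 ≡ 230 (mod 283)
141^8 = (141^4)^2 ≡ 230^2 = 52900 ≡ 262 (mod 283)
141^11 = 141^8 · 141^2 · 141^1 ≡ 262 · 71 · 141 ≡ 38 (mod 283).

38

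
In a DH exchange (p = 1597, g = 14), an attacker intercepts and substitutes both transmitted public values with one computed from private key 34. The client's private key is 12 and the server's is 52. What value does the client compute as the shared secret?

1204

The client receives an attacker's public value M = 14^34 mod 1597 instead of the honest one.
14^1 ≡ 14 (mod 1597)
14^2 = (14^1)^2 ≡ 14^2 = 196 ≡ 196 (mod 1597)
14^4 = (14^2)^2 ≡ 196^2 = 38416 ≡ 88 (mod 1597)
14^8 = (14^4)^2 ≡ 88^2 = 7744 ≡ 1356 (mod 1597)
14^16 = (14^8)^2 ≡ 1356^2 = 1838736 ≡ 589 (mod 1597)
14^32 = (14^16)^2 ≡ 589^2 = 346921 ≡ 372 (mod 1597)
14^34 = 14^32 · 14^2 ≡ 372 · 196 ≡ 1047 (mod 1597).
So M = 1047. The client computes K = M^12 mod 1597.
1047^1 ≡ 1047 (mod 1597)
1047^2 = (1047^1)^2 ≡ 1047^2 = 1096209 ≡ 667 (mod 1597)
1047^4 = (1047^2)^2 ≡ 667^2 = 444889 ≡ 923 (mod 1597)
1047^8 = (1047^4)^2 ≡ 923^2 = 851929 ≡ 728 (mod 1597)
1047^12 = 1047^8 · 1047^4 ≡ 728 · 923 ≡ 1204 (mod 1597).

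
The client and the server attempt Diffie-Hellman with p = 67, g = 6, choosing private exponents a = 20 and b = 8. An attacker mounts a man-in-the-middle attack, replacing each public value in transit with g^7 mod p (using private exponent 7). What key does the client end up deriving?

The client receives an attacker's public value M = 6^7 mod 67 instead of the honest one.
6^1 ≡ 6 (mod 67)
6^2 = (6^1)^2 ≡ 6^2 = 36 ≡ 36 (mod 67)
6^4 = (6^2)^2 ≡ 36^2 = 1296 ≡ 23 (mod 67)
6^7 = 6^4 · 6^2 · 6^1 ≡ 23 · 36 · 6 ≡ 10 (mod 67).
So M = 10. The client computes K = M^20 mod 67.
10^1 ≡ 10 (mod 67)
10^2 = (10^1)^2 ≡ 10^2 = 100 ≡ 33 (mod 67)
10^4 = (10^2)^2 ≡ 33^2 = 1089 ≡ 17 (mod 67)
10^8 = (10^4)^2 ≡ 17^2 = 289 ≡ 21 (mod 67)
10^16 = (10^8)^2 ≡ 21^2 = 441 ≡ 39 (mod 67)
10^20 = 10^16 · 10^4 ≡ 39 · 17 ≡ 60 (mod 67).

60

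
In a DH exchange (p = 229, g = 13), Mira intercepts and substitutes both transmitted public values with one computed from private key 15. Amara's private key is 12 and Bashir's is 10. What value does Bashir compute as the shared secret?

Bashir receives Mira's public value M = 13^15 mod 229 instead of the honest one.
13^1 ≡ 13 (mod 229)
13^2 = (13^1)^2 ≡ 13^2 = 169 ≡ 169 (mod 229)
13^4 = (13^2)^2 ≡ 169^2 = 28561 ≡ 165 (mod 229)
13^8 = (13^4)^2 ≡ 165^2 = 27225 ≡ 203 (mod 229)
13^15 = 13^8 · 13^4 · 13^2 · 13^1 ≡ 203 · 165 · 169 · 13 ≡ 52 (mod 229).
So M = 52. Bashir computes K = M^10 mod 229.
52^1 ≡ 52 (mod 229)
52^2 = (52^1)^2 ≡ 52^2 = 2704 ≡ 185 (mod 229)
52^4 = (52^2)^2 ≡ 185^2 = 34225 ≡ 104 (mod 229)
52^8 = (52^4)^2 ≡ 104^2 = 10816 ≡ 53 (mod 229)
52^10 = 52^8 · 52^2 ≡ 53 · 185 ≡ 187 (mod 229).

187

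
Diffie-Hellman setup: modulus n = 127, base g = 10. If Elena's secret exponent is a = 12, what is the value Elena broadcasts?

Public value = 10^12 mod 127.
10^1 ≡ 10 (mod 127)
10^2 = (10^1)^2 ≡ 10^2 = 100 ≡ 100 (mod 127)
10^4 = (10^2)^2 ≡ 100^2 = 10000 ≡ 94 (mod 127)
10^8 = (10^4)^2 ≡ 94^2 = 8836 ≡ 73 (mod 127)
10^12 = 10^8 · 10^4 ≡ 73 · 94 ≡ 4 (mod 127).

4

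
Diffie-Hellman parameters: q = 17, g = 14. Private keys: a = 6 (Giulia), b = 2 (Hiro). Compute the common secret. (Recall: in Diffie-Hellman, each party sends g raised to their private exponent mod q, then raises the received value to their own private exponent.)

4

Giulia sends A = g^a mod q = 14^6 mod 17.
14^1 ≡ 14 (mod 17)
14^2 = (14^1)^2 ≡ 14^2 = 196 ≡ 9 (mod 17)
14^4 = (14^2)^2 ≡ 9^2 = 81 ≡ 13 (mod 17)
14^6 = 14^4 · 14^2 ≡ 13 · 9 ≡ 15 (mod 17).
So A = 15. Hiro then computes K = A^b mod q = 15^2 mod 17.
15^1 ≡ 15 (mod 17)
15^2 = (15^1)^2 ≡ 15^2 = 225 ≡ 4 (mod 17)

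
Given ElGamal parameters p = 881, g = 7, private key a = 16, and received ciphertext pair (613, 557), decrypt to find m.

722

Shared mask s = c₁^a mod p = 613^16 mod 881.
613^1 ≡ 613 (mod 881)
613^2 = (613^1)^2 ≡ 613^2 = 375769 ≡ 463 (mod 881)
613^4 = (613^2)^2 ≡ 463^2 = 214369 ≡ 286 (mod 881)
613^8 = (613^4)^2 ≡ 286^2 = 81796 ≡ 744 (mod 881)
613^16 = (613^8)^2 ≡ 744^2 = 553536 ≡ 268 (mod 881)
So s = 268; s⁻¹ ≡ 286 (mod 881).
m = c₂ · s⁻¹ mod 881 = 557 · 286 mod 881 = 722.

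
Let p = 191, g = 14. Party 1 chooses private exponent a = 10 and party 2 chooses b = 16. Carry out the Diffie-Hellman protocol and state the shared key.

Party 2 sends B = g^b mod p = 14^16 mod 191.
14^1 ≡ 14 (mod 191)
14^2 = (14^1)^2 ≡ 14^2 = 196 ≡ 5 (mod 191)
14^4 = (14^2)^2 ≡ 5^2 = 25 ≡ 25 (mod 191)
14^8 = (14^4)^2 ≡ 25^2 = 625 ≡ 52 (mod 191)
14^16 = (14^8)^2 ≡ 52^2 = 2704 ≡ 30 (mod 191)
So B = 30. Party 1 then computes K = B^a mod p = 30^10 mod 191.
30^1 ≡ 30 (mod 191)
30^2 = (30^1)^2 ≡ 30^2 = 900 ≡ 136 (mod 191)
30^4 = (30^2)^2 ≡ 136^2 = 18496 ≡ 160 (mod 191)
30^8 = (30^4)^2 ≡ 160^2 = 25600 ≡ 6 (mod 191)
30^10 = 30^8 · 30^2 ≡ 6 · 136 ≡ 52 (mod 191).

52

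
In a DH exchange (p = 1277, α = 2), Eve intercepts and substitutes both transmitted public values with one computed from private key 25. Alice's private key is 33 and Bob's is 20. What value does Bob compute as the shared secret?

Bob receives Eve's public value M = 2^25 mod 1277 instead of the honest one.
2^1 ≡ 2 (mod 1277)
2^2 = (2^1)^2 ≡ 2^2 = 4 ≡ 4 (mod 1277)
2^4 = (2^2)^2 ≡ 4^2 = 16 ≡ 16 (mod 1277)
2^8 = (2^4)^2 ≡ 16^2 = 256 ≡ 256 (mod 1277)
2^16 = (2^8)^2 ≡ 256^2 = 65536 ≡ 409 (mod 1277)
2^25 = 2^16 · 2^8 · 2^1 ≡ 409 · 256 · 2 ≡ 1257 (mod 1277).
So M = 1257. Bob computes K = M^20 mod 1277.
1257^1 ≡ 1257 (mod 1277)
1257^2 = (1257^1)^2 ≡ 1257^2 = 1580049 ≡ 400 (mod 1277)
1257^4 = (1257^2)^2 ≡ 400^2 = 160000 ≡ 375 (mod 1277)
1257^8 = (1257^4)^2 ≡ 375^2 = 140625 ≡ 155 (mod 1277)
1257^16 = (1257^8)^2 ≡ 155^2 = 24025 ≡ 1039 (mod 1277)
1257^20 = 1257^16 · 1257^4 ≡ 1039 · 375 ≡ 140 (mod 1277).

140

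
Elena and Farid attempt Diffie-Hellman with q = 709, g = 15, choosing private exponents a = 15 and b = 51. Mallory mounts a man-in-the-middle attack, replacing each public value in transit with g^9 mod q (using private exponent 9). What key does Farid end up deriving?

231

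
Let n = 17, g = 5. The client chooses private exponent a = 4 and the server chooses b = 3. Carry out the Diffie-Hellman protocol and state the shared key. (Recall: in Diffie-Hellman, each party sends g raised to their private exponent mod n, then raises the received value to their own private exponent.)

4

The server sends B = g^b mod n = 5^3 mod 17.
5^1 ≡ 5 (mod 17)
5^2 = (5^1)^2 ≡ 5^2 = 25 ≡ 8 (mod 17)
5^3 = 5^2 · 5^1 ≡ 8 · 5 ≡ 6 (mod 17).
So B = 6. The client then computes K = B^a mod n = 6^4 mod 17.
6^1 ≡ 6 (mod 17)
6^2 = (6^1)^2 ≡ 6^2 = 36 ≡ 2 (mod 17)
6^4 = (6^2)^2 ≡ 2^2 = 4 ≡ 4 (mod 17)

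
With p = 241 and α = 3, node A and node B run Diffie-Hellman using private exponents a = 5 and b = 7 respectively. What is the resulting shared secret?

Node A sends A = α^a mod p = 3^5 mod 241.
3^1 ≡ 3 (mod 241)
3^2 = (3^1)^2 ≡ 3^2 = 9 ≡ 9 (mod 241)
3^4 = (3^2)^2 ≡ 9^2 = 81 ≡ 81 (mod 241)
3^5 = 3^4 · 3^1 ≡ 81 · 3 ≡ 2 (mod 241).
So A = 2. Node B then computes K = A^b mod p = 2^7 mod 241.
2^1 ≡ 2 (mod 241)
2^2 = (2^1)^2 ≡ 2^2 = 4 ≡ 4 (mod 241)
2^4 = (2^2)^2 ≡ 4^2 = 16 ≡ 16 (mod 241)
2^7 = 2^4 · 2^2 · 2^1 ≡ 16 · 4 · 2 ≡ 128 (mod 241).

128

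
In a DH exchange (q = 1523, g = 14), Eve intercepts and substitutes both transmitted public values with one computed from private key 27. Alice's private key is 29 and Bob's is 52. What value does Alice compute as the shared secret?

426

Alice receives Eve's public value M = 14^27 mod 1523 instead of the honest one.
14^1 ≡ 14 (mod 1523)
14^2 = (14^1)^2 ≡ 14^2 = 196 ≡ 196 (mod 1523)
14^4 = (14^2)^2 ≡ 196^2 = 38416 ≡ 341 (mod 1523)
14^8 = (14^4)^2 ≡ 341^2 = 116281 ≡ 533 (mod 1523)
14^16 = (14^8)^2 ≡ 533^2 = 284089 ≡ 811 (mod 1523)
14^27 = 14^16 · 14^8 · 14^2 · 14^1 ≡ 811 · 533 · 196 · 14 ≡ 519 (mod 1523).
So M = 519. Alice computes K = M^29 mod 1523.
519^1 ≡ 519 (mod 1523)
519^2 = (519^1)^2 ≡ 519^2 = 269361 ≡ 1313 (mod 1523)
519^4 = (519^2)^2 ≡ 1313^2 = 1723969 ≡ 1456 (mod 1523)
519^8 = (519^4)^2 ≡ 1456^2 = 2119936 ≡ 1443 (mod 1523)
519^16 = (519^8)^2 ≡ 1443^2 = 2082249 ≡ 308 (mod 1523)
519^29 = 519^16 · 519^8 · 519^4 · 519^1 ≡ 308 · 1443 · 1456 · 519 ≡ 426 (mod 1523).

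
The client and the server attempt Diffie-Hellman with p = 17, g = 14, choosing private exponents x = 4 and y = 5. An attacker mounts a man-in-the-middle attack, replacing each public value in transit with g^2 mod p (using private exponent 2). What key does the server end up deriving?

The server receives an attacker's public value M = 14^2 mod 17 instead of the honest one.
14^1 ≡ 14 (mod 17)
14^2 = (14^1)^2 ≡ 14^2 = 196 ≡ 9 (mod 17)
So M = 9. The server computes K = M^5 mod 17.
9^1 ≡ 9 (mod 17)
9^2 = (9^1)^2 ≡ 9^2 = 81 ≡ 13 (mod 17)
9^4 = (9^2)^2 ≡ 13^2 = 169 ≡ 16 (mod 17)
9^5 = 9^4 · 9^1 ≡ 16 · 9 ≡ 8 (mod 17).

8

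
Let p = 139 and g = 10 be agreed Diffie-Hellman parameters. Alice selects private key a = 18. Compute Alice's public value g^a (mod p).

106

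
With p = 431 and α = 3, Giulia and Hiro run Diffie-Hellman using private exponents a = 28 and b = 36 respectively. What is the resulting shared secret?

Hiro sends B = α^b mod p = 3^36 mod 431.
3^1 ≡ 3 (mod 431)
3^2 = (3^1)^2 ≡ 3^2 = 9 ≡ 9 (mod 431)
3^4 = (3^2)^2 ≡ 9^2 = 81 ≡ 81 (mod 431)
3^8 = (3^4)^2 ≡ 81^2 = 6561 ≡ 96 (mod 431)
3^16 = (3^8)^2 ≡ 96^2 = 9216 ≡ 165 (mod 431)
3^32 = (3^16)^2 ≡ 165^2 = 27225 ≡ 72 (mod 431)
3^36 = 3^32 · 3^4 ≡ 72 · 81 ≡ 229 (mod 431).
So B = 229. Giulia then computes K = B^a mod p = 229^28 mod 431.
229^1 ≡ 229 (mod 431)
229^2 = (229^1)^2 ≡ 229^2 = 52441 ≡ 290 (mod 431)
229^4 = (229^2)^2 ≡ 290^2 = 84100 ≡ 55 (mod 431)
229^8 = (229^4)^2 ≡ 55^2 = 3025 ≡ 8 (mod 431)
229^16 = (229^8)^2 ≡ 8^2 = 64 ≡ 64 (mod 431)
229^28 = 229^16 · 229^8 · 229^4 ≡ 64 · 8 · 55 ≡ 145 (mod 431).

145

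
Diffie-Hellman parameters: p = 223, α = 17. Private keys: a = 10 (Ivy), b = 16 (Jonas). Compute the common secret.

171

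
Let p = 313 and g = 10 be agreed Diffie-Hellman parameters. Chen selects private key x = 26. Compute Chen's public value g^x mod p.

Public value = 10^26 mod 313.
10^1 ≡ 10 (mod 313)
10^2 = (10^1)^2 ≡ 10^2 = 100 ≡ 100 (mod 313)
10^4 = (10^2)^2 ≡ 100^2 = 10000 ≡ 297 (mod 313)
10^8 = (10^4)^2 ≡ 297^2 = 88209 ≡ 256 (mod 313)
10^16 = (10^8)^2 ≡ 256^2 = 65536 ≡ 119 (mod 313)
10^26 = 10^16 · 10^8 · 10^2 ≡ 119 · 256 · 100 ≡ 284 (mod 313).

284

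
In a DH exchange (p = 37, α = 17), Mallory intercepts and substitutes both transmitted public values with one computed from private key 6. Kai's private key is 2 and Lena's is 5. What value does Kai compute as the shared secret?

Kai receives Mallory's public value M = 17^6 mod 37 instead of the honest one.
17^1 ≡ 17 (mod 37)
17^2 = (17^1)^2 ≡ 17^2 = 289 ≡ 30 (mod 37)
17^4 = (17^2)^2 ≡ 30^2 = 900 ≡ 12 (mod 37)
17^6 = 17^4 · 17^2 ≡ 12 · 30 ≡ 27 (mod 37).
So M = 27. Kai computes K = M^2 mod 37.
27^1 ≡ 27 (mod 37)
27^2 = (27^1)^2 ≡ 27^2 = 729 ≡ 26 (mod 37)

26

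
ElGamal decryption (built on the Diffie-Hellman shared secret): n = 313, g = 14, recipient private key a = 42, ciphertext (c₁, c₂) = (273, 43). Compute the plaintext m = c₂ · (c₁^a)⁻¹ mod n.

233

Shared mask s = c₁^a mod n = 273^42 mod 313.
273^1 ≡ 273 (mod 313)
273^2 = (273^1)^2 ≡ 273^2 = 74529 ≡ 35 (mod 313)
273^4 = (273^2)^2 ≡ 35^2 = 1225 ≡ 286 (mod 313)
273^8 = (273^4)^2 ≡ 286^2 = 81796 ≡ 103 (mod 313)
273^16 = (273^8)^2 ≡ 103^2 = 10609 ≡ 280 (mod 313)
273^32 = (273^16)^2 ≡ 280^2 = 78400 ≡ 150 (mod 313)
273^42 = 273^32 · 273^8 · 273^2 ≡ 150 · 103 · 35 ≡ 199 (mod 313).
So s = 199; s⁻¹ ≡ 151 (mod 313).
m = c₂ · s⁻¹ mod 313 = 43 · 151 mod 313 = 233.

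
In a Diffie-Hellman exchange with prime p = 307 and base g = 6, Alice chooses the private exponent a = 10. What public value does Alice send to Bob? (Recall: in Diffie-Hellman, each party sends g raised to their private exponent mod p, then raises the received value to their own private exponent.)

Public value = 6^10 mod 307.
6^1 ≡ 6 (mod 307)
6^2 = (6^1)^2 ≡ 6^2 = 36 ≡ 36 (mod 307)
6^4 = (6^2)^2 ≡ 36^2 = 1296 ≡ 68 (mod 307)
6^8 = (6^4)^2 ≡ 68^2 = 4624 ≡ 19 (mod 307)
6^10 = 6^8 · 6^2 ≡ 19 · 36 ≡ 70 (mod 307).

70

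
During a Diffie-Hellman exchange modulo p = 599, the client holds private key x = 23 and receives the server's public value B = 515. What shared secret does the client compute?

19

Shared key K = 515^23 mod 599.
515^1 ≡ 515 (mod 599)
515^2 = (515^1)^2 ≡ 515^2 = 265225 ≡ 467 (mod 599)
515^4 = (515^2)^2 ≡ 467^2 = 218089 ≡ 53 (mod 599)
515^8 = (515^4)^2 ≡ 53^2 = 2809 ≡ 413 (mod 599)
515^16 = (515^8)^2 ≡ 413^2 = 170569 ≡ 453 (mod 599)
515^23 = 515^16 · 515^4 · 515^2 · 515^1 ≡ 453 · 53 · 467 · 515 ≡ 19 (mod 599).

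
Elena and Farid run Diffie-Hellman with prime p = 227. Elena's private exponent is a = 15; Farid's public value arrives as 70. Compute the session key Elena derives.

16

Shared key K = 70^15 mod 227.
70^1 ≡ 70 (mod 227)
70^2 = (70^1)^2 ≡ 70^2 = 4900 ≡ 133 (mod 227)
70^4 = (70^2)^2 ≡ 133^2 = 17689 ≡ 210 (mod 227)
70^8 = (70^4)^2 ≡ 210^2 = 44100 ≡ 62 (mod 227)
70^15 = 70^8 · 70^4 · 70^2 · 70^1 ≡ 62 · 210 · 133 · 70 ≡ 16 (mod 227).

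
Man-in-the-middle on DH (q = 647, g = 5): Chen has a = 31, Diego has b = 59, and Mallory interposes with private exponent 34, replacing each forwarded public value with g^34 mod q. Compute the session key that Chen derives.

257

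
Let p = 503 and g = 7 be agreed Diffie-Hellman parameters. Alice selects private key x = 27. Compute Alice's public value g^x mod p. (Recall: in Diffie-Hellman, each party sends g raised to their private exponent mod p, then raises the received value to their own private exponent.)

225

Public value = 7^27 mod 503.
7^1 ≡ 7 (mod 503)
7^2 = (7^1)^2 ≡ 7^2 = 49 ≡ 49 (mod 503)
7^4 = (7^2)^2 ≡ 49^2 = 2401 ≡ 389 (mod 503)
7^8 = (7^4)^2 ≡ 389^2 = 151321 ≡ 421 (mod 503)
7^16 = (7^8)^2 ≡ 421^2 = 177241 ≡ 185 (mod 503)
7^27 = 7^16 · 7^8 · 7^2 · 7^1 ≡ 185 · 421 · 49 · 7 ≡ 225 (mod 503).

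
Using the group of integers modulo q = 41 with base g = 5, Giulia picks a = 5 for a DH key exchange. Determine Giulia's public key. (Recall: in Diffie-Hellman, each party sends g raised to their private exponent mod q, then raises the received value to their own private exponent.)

9

Public value = 5^5 mod 41.
5^1 ≡ 5 (mod 41)
5^2 = (5^1)^2 ≡ 5^2 = 25 ≡ 25 (mod 41)
5^4 = (5^2)^2 ≡ 25^2 = 625 ≡ 10 (mod 41)
5^5 = 5^4 · 5^1 ≡ 10 · 5 ≡ 9 (mod 41).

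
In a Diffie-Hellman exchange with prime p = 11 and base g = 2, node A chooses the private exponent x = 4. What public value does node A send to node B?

5

Public value = 2^4 mod 11.
2^1 ≡ 2 (mod 11)
2^2 = (2^1)^2 ≡ 2^2 = 4 ≡ 4 (mod 11)
2^4 = (2^2)^2 ≡ 4^2 = 16 ≡ 5 (mod 11)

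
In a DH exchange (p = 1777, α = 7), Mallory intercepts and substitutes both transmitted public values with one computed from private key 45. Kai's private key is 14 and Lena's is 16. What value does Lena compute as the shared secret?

222

Lena receives Mallory's public value M = 7^45 mod 1777 instead of the honest one.
7^1 ≡ 7 (mod 1777)
7^2 = (7^1)^2 ≡ 7^2 = 49 ≡ 49 (mod 1777)
7^4 = (7^2)^2 ≡ 49^2 = 2401 ≡ 624 (mod 1777)
7^8 = (7^4)^2 ≡ 624^2 = 389376 ≡ 213 (mod 1777)
7^16 = (7^8)^2 ≡ 213^2 = 45369 ≡ 944 (mod 1777)
7^32 = (7^16)^2 ≡ 944^2 = 891136 ≡ 859 (mod 1777)
7^45 = 7^32 · 7^8 · 7^4 · 7^1 ≡ 859 · 213 · 624 · 7 ≡ 1214 (mod 1777).
So M = 1214. Lena computes K = M^16 mod 1777.
1214^1 ≡ 1214 (mod 1777)
1214^2 = (1214^1)^2 ≡ 1214^2 = 1473796 ≡ 663 (mod 1777)
1214^4 = (1214^2)^2 ≡ 663^2 = 439569 ≡ 650 (mod 1777)
1214^8 = (1214^4)^2 ≡ 650^2 = 422500 ≡ 1351 (mod 1777)
1214^16 = (1214^8)^2 ≡ 1351^2 = 1825201 ≡ 222 (mod 1777)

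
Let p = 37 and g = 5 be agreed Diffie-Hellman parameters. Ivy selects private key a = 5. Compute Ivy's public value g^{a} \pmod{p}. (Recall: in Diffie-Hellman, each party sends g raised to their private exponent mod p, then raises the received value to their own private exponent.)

Public value = 5^{5} \pmod{37}.
5^1 ≡ 5 (mod 37)
5^2 = (5^1)^2 ≡ 5^2 = 25 ≡ 25 (mod 37)
5^4 = (5^2)^2 ≡ 25^2 = 625 ≡ 33 (mod 37)
5^5 = 5^4 · 5^1 ≡ 33 · 5 ≡ 17 (mod 37).

17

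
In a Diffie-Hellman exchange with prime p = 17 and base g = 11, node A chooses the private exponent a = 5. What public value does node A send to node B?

Public value = 11^5 (mod 17).
11^1 ≡ 11 (mod 17)
11^2 = (11^1)^2 ≡ 11^2 = 121 ≡ 2 (mod 17)
11^4 = (11^2)^2 ≡ 2^2 = 4 ≡ 4 (mod 17)
11^5 = 11^4 · 11^1 ≡ 4 · 11 ≡ 10 (mod 17).

10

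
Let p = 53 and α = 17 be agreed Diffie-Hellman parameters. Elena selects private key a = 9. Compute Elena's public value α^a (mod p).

38

Public value = 17^9 (mod 53).
17^1 ≡ 17 (mod 53)
17^2 = (17^1)^2 ≡ 17^2 = 289 ≡ 24 (mod 53)
17^4 = (17^2)^2 ≡ 24^2 = 576 ≡ 46 (mod 53)
17^8 = (17^4)^2 ≡ 46^2 = 2116 ≡ 49 (mod 53)
17^9 = 17^8 · 17^1 ≡ 49 · 17 ≡ 38 (mod 53).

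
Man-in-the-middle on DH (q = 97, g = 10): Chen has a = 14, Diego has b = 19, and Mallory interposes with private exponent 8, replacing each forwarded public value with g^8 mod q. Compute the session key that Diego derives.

16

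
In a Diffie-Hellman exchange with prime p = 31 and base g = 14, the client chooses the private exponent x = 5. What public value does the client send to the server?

Public value = 14^5 (mod 31).
14^1 ≡ 14 (mod 31)
14^2 = (14^1)^2 ≡ 14^2 = 196 ≡ 10 (mod 31)
14^4 = (14^2)^2 ≡ 10^2 = 100 ≡ 7 (mod 31)
14^5 = 14^4 · 14^1 ≡ 7 · 14 ≡ 5 (mod 31).

5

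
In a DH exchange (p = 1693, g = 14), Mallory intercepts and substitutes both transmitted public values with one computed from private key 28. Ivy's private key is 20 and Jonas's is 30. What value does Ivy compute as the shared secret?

Ivy receives Mallory's public value M = 14^28 mod 1693 instead of the honest one.
14^1 ≡ 14 (mod 1693)
14^2 = (14^1)^2 ≡ 14^2 = 196 ≡ 196 (mod 1693)
14^4 = (14^2)^2 ≡ 196^2 = 38416 ≡ 1170 (mod 1693)
14^8 = (14^4)^2 ≡ 1170^2 = 1368900 ≡ 956 (mod 1693)
14^16 = (14^8)^2 ≡ 956^2 = 913936 ≡ 1409 (mod 1693)
14^28 = 14^16 · 14^8 · 14^4 ≡ 1409 · 956 · 1170 ≡ 1296 (mod 1693).
So M = 1296. Ivy computes K = M^20 mod 1693.
1296^1 ≡ 1296 (mod 1693)
1296^2 = (1296^1)^2 ≡ 1296^2 = 1679616 ≡ 160 (mod 1693)
1296^4 = (1296^2)^2 ≡ 160^2 = 25600 ≡ 205 (mod 1693)
1296^8 = (1296^4)^2 ≡ 205^2 = 42025 ≡ 1393 (mod 1693)
1296^16 = (1296^8)^2 ≡ 1393^2 = 1940449 ≡ 271 (mod 1693)
1296^20 = 1296^16 · 1296^4 ≡ 271 · 205 ≡ 1379 (mod 1693).

1379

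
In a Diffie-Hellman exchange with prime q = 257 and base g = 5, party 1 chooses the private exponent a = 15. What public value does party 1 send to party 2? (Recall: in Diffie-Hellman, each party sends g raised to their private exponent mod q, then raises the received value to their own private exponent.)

45

Public value = 5^15 mod 257.
5^1 ≡ 5 (mod 257)
5^2 = (5^1)^2 ≡ 5^2 = 25 ≡ 25 (mod 257)
5^4 = (5^2)^2 ≡ 25^2 = 625 ≡ 111 (mod 257)
5^8 = (5^4)^2 ≡ 111^2 = 12321 ≡ 242 (mod 257)
5^15 = 5^8 · 5^4 · 5^2 · 5^1 ≡ 242 · 111 · 25 · 5 ≡ 45 (mod 257).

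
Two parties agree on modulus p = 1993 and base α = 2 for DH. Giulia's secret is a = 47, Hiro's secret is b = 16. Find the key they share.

Hiro sends B = α^b mod p = 2^16 mod 1993.
2^1 ≡ 2 (mod 1993)
2^2 = (2^1)^2 ≡ 2^2 = 4 ≡ 4 (mod 1993)
2^4 = (2^2)^2 ≡ 4^2 = 16 ≡ 16 (mod 1993)
2^8 = (2^4)^2 ≡ 16^2 = 256 ≡ 256 (mod 1993)
2^16 = (2^8)^2 ≡ 256^2 = 65536 ≡ 1760 (mod 1993)
So B = 1760. Giulia then computes K = B^a mod p = 1760^47 mod 1993.
1760^1 ≡ 1760 (mod 1993)
1760^2 = (1760^1)^2 ≡ 1760^2 = 3097600 ≡ 478 (mod 1993)
1760^4 = (1760^2)^2 ≡ 478^2 = 228484 ≡ 1282 (mod 1993)
1760^8 = (1760^4)^2 ≡ 1282^2 = 1643524 ≡ 1292 (mod 1993)
1760^16 = (1760^8)^2 ≡ 1292^2 = 1669264 ≡ 1123 (mod 1993)
1760^32 = (1760^16)^2 ≡ 1123^2 = 1261129 ≡ 1553 (mod 1993)
1760^47 = 1760^32 · 1760^8 · 1760^4 · 1760^2 · 1760^1 ≡ 1553 · 1292 · 1282 · 478 · 1760 ≡ 1214 (mod 1993).

1214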